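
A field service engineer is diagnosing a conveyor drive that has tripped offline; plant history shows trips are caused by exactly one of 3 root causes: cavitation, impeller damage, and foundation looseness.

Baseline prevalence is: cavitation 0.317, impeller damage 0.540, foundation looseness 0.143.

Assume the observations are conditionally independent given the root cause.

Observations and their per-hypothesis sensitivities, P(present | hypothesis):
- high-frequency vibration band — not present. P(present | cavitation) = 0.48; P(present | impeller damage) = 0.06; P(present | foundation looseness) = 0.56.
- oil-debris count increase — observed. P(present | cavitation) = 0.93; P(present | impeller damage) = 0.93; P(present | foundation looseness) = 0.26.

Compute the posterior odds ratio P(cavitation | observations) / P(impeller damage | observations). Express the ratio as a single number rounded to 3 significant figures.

The normalizing constant cancels in an odds ratio, so compute prior × likelihood for the two hypotheses only (using 1 − P(present | H) for each absent observation):
  cavitation: 0.317 × (1 − 0.48) × 0.93 = 0.1533
  impeller damage: 0.540 × (1 − 0.06) × 0.93 = 0.47207
Odds(cavitation : impeller damage) = 0.1533 / 0.47207 ≈ 0.325.

0.325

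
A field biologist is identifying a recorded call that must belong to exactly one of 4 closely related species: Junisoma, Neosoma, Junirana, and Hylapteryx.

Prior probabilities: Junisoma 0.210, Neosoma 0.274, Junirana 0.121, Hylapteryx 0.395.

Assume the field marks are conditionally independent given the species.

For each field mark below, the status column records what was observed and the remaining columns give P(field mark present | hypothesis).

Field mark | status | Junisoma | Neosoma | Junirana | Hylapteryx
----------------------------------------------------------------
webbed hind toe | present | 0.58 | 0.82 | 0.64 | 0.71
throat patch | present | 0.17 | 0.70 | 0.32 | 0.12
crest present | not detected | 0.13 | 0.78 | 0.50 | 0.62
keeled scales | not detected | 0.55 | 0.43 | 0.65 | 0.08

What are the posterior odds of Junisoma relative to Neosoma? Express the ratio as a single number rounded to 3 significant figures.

Posterior odds equal prior odds times the likelihood ratio; only the two competing hypotheses matter (using 1 − P(present | H) for each absent field mark).
  Junisoma: 0.210 × 0.58 × 0.17 × (1 − 0.13) × (1 − 0.55) = 0.0081064
  Neosoma: 0.274 × 0.82 × 0.70 × (1 − 0.78) × (1 − 0.43) = 0.019722
Odds(Junisoma : Neosoma) = 0.0081064 / 0.019722 ≈ 0.411.

0.411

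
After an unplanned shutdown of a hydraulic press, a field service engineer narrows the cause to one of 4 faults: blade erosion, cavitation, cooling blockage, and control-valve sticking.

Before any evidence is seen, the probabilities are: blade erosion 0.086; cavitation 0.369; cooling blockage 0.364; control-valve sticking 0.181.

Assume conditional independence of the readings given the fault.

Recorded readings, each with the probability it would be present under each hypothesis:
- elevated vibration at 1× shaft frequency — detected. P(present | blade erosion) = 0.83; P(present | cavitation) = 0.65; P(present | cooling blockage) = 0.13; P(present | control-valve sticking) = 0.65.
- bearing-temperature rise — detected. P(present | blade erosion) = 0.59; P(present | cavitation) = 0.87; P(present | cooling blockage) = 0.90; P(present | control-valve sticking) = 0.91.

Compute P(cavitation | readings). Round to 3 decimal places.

0.521

Multiply each prior by the joint likelihood of the reading pattern:
  blade erosion: 0.086 × 0.83 × 0.59 = 0.042114
  cavitation: 0.369 × 0.65 × 0.87 = 0.20867
  cooling blockage: 0.364 × 0.13 × 0.90 = 0.042588
  control-valve sticking: 0.181 × 0.65 × 0.91 = 0.10706
Marginal likelihood of the evidence = 0.40043.
P(cavitation | evidence) = 0.20867 / 0.40043 ≈ 0.521.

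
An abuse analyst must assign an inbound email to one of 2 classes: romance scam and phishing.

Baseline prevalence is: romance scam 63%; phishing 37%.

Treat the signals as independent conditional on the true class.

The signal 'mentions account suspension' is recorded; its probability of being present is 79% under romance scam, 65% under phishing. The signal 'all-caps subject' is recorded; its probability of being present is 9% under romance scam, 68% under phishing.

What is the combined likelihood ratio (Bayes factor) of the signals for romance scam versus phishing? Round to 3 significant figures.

0.161

Joint likelihood of the signal pattern under each hypothesis:
  romance scam: 0.79 × 0.09 = 0.0711
  phishing: 0.65 × 0.68 = 0.442
Bayes factor = 0.0711 / 0.442 ≈ 0.161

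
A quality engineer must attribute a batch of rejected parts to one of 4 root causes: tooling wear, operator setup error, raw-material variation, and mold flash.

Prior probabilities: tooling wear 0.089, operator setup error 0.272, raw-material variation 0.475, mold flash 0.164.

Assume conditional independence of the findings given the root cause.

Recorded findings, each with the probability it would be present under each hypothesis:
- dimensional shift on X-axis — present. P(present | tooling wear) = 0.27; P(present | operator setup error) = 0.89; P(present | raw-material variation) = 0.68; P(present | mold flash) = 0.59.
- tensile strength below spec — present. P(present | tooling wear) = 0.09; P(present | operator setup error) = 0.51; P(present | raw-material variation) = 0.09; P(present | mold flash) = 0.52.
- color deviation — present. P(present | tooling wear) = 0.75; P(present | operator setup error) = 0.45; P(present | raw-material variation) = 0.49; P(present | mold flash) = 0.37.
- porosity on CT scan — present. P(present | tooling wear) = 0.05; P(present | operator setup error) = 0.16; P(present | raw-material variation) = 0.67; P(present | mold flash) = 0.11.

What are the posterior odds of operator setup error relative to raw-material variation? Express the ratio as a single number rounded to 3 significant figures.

Posterior odds equal prior odds times the likelihood ratio; only the two competing hypotheses matter.
  operator setup error: 0.272 × 0.89 × 0.51 × 0.45 × 0.16 = 0.0088892
  raw-material variation: 0.475 × 0.68 × 0.09 × 0.49 × 0.67 = 0.0095437
Posterior odds = 0.0088892 / 0.0095437 ≈ 0.931.

0.931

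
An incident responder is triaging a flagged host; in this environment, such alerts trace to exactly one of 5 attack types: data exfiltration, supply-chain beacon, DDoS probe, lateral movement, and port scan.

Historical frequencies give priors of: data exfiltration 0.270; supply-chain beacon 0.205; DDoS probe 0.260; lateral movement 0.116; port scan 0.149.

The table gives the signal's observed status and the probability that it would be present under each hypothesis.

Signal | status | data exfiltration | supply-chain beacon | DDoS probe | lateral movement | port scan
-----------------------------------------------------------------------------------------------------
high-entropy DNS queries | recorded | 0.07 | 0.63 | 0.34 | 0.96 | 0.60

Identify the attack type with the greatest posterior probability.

supply-chain beacon

Multiply each prior by the likelihood of the signal:
  data exfiltration: 0.270 × 0.07 = 0.0189
  supply-chain beacon: 0.205 × 0.63 = 0.12915
  DDoS probe: 0.260 × 0.34 = 0.0884
  lateral movement: 0.116 × 0.96 = 0.11136
  port scan: 0.149 × 0.60 = 0.0894
Marginal likelihood of the evidence = 0.43721.
P(data exfiltration | evidence) ≈ 0.0189 / 0.43721 ≈ 0.043
P(supply-chain beacon | evidence) ≈ 0.12915 / 0.43721 ≈ 0.295
P(DDoS probe | evidence) ≈ 0.0884 / 0.43721 ≈ 0.202
P(lateral movement | evidence) ≈ 0.11136 / 0.43721 ≈ 0.255
P(port scan | evidence) ≈ 0.0894 / 0.43721 ≈ 0.204
The largest is 0.295, so supply-chain beacon is most probable.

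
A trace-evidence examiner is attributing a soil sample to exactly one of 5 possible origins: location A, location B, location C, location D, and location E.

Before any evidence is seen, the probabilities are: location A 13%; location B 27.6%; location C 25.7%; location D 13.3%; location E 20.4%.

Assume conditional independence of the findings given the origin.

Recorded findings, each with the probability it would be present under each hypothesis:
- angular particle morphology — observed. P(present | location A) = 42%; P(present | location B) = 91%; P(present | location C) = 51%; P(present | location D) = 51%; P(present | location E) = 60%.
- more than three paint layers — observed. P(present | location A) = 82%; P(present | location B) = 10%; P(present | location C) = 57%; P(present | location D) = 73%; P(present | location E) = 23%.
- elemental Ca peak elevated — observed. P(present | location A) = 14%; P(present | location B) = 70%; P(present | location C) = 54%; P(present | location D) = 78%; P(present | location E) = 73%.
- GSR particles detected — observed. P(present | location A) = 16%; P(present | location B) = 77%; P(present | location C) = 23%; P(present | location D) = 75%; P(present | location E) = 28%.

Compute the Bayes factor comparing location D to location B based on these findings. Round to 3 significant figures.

4.44

The Bayes factor is the ratio of the joint likelihoods of the evidence pattern under the two hypotheses.
  location D: 0.51 × 0.73 × 0.78 × 0.75 = 0.2178
  location B: 0.91 × 0.10 × 0.70 × 0.77 = 0.049049
Bayes factor = 0.2178 / 0.049049 ≈ 4.44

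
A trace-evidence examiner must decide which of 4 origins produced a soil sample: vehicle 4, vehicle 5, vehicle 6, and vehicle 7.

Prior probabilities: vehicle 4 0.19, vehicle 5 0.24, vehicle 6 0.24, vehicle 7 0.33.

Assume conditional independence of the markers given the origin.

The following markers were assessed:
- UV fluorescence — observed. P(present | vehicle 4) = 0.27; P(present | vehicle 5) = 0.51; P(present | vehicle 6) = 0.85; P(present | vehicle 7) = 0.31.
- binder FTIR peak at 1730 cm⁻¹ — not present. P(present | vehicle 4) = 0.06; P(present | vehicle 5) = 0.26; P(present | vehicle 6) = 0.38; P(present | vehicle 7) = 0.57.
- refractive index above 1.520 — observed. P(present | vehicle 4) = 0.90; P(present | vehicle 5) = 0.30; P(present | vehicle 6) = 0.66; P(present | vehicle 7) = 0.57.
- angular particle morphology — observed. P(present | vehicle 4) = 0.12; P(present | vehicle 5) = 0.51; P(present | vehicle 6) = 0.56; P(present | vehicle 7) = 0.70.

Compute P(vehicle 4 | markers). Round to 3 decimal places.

Multiply each prior by the joint likelihood of the marker pattern (using 1 − P(present | H) for each absent marker):
  vehicle 4: 0.19 × 0.27 × (1 − 0.06) × 0.90 × 0.12 = 0.005208
  vehicle 5: 0.24 × 0.51 × (1 − 0.26) × 0.30 × 0.51 = 0.013858
  vehicle 6: 0.24 × 0.85 × (1 − 0.38) × 0.66 × 0.56 = 0.046747
  vehicle 7: 0.33 × 0.31 × (1 − 0.57) × 0.57 × 0.70 = 0.017552
Marginal likelihood of the evidence = 0.083365.
P(vehicle 4 | evidence) = 0.005208 / 0.083365 ≈ 0.062.

0.062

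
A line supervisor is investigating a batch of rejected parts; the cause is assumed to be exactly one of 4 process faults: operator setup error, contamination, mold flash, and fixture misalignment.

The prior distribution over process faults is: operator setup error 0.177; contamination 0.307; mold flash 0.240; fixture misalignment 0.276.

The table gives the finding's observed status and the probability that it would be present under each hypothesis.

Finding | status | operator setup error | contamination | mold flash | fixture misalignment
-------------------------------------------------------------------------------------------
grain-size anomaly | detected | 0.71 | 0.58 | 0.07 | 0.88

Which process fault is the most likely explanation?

fixture misalignment

For each hypothesis, the unnormalized posterior weight is prior × likelihood:
  operator setup error: 0.177 × 0.71 = 0.12567
  contamination: 0.307 × 0.58 = 0.17806
  mold flash: 0.240 × 0.07 = 0.0168
  fixture misalignment: 0.276 × 0.88 = 0.24288
Normalizing constant Z = 0.12567 + 0.17806 + 0.0168 + 0.24288 = 0.56341.
P(operator setup error | evidence) ≈ 0.12567 / 0.56341 ≈ 0.223
P(contamination | evidence) ≈ 0.17806 / 0.56341 ≈ 0.316
P(mold flash | evidence) ≈ 0.0168 / 0.56341 ≈ 0.030
P(fixture misalignment | evidence) ≈ 0.24288 / 0.56341 ≈ 0.431
The largest is 0.431, so fixture misalignment is most probable.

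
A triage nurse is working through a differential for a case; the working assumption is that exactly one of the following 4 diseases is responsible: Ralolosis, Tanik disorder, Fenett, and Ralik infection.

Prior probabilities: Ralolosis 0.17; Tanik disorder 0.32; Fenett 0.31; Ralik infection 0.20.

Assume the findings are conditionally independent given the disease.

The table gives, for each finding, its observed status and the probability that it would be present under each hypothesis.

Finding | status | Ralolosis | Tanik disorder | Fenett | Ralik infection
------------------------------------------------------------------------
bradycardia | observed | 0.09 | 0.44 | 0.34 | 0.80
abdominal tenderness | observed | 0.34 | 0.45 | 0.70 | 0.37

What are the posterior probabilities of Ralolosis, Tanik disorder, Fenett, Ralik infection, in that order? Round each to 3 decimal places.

0.026, 0.314, 0.366, 0.294

For each hypothesis, the unnormalized posterior weight is prior × product of the finding likelihoods:
  Ralolosis: 0.17 × 0.09 × 0.34 = 0.005202
  Tanik disorder: 0.32 × 0.44 × 0.45 = 0.06336
  Fenett: 0.31 × 0.34 × 0.70 = 0.07378
  Ralik infection: 0.20 × 0.80 × 0.37 = 0.0592
Normalizing constant Z = 0.005202 + 0.06336 + 0.07378 + 0.0592 = 0.20154.
P(Ralolosis | evidence) = 0.005202 / 0.20154 ≈ 0.026
P(Tanik disorder | evidence) = 0.06336 / 0.20154 ≈ 0.314
P(Fenett | evidence) = 0.07378 / 0.20154 ≈ 0.366
P(Ralik infection | evidence) = 0.0592 / 0.20154 ≈ 0.294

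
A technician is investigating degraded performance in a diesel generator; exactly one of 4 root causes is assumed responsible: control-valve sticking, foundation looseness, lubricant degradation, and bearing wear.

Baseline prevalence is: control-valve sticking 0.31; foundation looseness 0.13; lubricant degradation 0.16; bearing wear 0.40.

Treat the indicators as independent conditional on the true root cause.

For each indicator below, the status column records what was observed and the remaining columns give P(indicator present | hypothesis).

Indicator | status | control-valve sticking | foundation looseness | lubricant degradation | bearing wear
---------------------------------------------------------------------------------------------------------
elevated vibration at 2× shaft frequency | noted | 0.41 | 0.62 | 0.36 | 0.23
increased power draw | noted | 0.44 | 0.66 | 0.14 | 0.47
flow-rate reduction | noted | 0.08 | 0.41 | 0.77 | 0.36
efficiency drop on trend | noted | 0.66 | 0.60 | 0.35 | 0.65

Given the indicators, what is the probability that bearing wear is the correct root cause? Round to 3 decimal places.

Multiply each prior by the joint likelihood of the indicator pattern:
  control-valve sticking: 0.31 × 0.41 × 0.44 × 0.08 × 0.66 = 0.0029528
  foundation looseness: 0.13 × 0.62 × 0.66 × 0.41 × 0.60 = 0.013086
  lubricant degradation: 0.16 × 0.36 × 0.14 × 0.77 × 0.35 = 0.0021732
  bearing wear: 0.40 × 0.23 × 0.47 × 0.36 × 0.65 = 0.010118
Marginal likelihood of the evidence = 0.02833.
P(bearing wear | evidence) = 0.010118 / 0.02833 ≈ 0.357.

0.357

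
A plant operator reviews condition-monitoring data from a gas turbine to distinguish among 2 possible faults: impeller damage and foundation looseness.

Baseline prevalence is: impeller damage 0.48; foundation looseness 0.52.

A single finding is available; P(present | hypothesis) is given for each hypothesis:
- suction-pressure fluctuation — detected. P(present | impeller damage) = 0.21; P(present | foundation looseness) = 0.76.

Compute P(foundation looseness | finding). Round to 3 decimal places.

By Bayes' rule, the unnormalized weight for each hypothesis is prior × likelihood:
  impeller damage: 0.48 × 0.21 = 0.1008
  foundation looseness: 0.52 × 0.76 = 0.3952
The unnormalized weights sum to 0.496.
P(foundation looseness | evidence) = 0.3952 / 0.496 ≈ 0.797.

0.797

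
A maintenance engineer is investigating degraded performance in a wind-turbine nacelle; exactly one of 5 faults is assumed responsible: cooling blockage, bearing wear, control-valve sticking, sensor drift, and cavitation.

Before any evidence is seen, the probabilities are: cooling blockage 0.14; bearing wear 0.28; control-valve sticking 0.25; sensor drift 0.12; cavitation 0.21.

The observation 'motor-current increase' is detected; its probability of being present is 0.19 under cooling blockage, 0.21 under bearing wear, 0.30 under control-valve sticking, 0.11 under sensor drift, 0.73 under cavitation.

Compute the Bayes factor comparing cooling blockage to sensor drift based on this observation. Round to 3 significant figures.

1.73

Likelihood of this observation under each hypothesis:
  cooling blockage: 0.19
  sensor drift: 0.11
Bayes factor = 0.19 / 0.11 ≈ 1.73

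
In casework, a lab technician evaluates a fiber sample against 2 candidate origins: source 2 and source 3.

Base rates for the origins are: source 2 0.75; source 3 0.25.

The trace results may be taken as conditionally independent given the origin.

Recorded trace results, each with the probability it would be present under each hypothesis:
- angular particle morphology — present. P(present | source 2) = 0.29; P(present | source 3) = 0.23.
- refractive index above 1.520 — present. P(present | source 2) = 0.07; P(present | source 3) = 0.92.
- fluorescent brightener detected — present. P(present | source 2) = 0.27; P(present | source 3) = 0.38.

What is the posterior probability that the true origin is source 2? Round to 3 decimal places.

0.170

By Bayes' rule with conditional independence, the unnormalized weight for each hypothesis is prior × ∏ likelihoods:
  source 2: 0.75 × 0.29 × 0.07 × 0.27 = 0.0041107
  source 3: 0.25 × 0.23 × 0.92 × 0.38 = 0.020102
Normalizing constant Z = 0.0041107 + 0.020102 = 0.024213.
P(source 2 | evidence) = 0.0041107 / 0.024213 ≈ 0.170.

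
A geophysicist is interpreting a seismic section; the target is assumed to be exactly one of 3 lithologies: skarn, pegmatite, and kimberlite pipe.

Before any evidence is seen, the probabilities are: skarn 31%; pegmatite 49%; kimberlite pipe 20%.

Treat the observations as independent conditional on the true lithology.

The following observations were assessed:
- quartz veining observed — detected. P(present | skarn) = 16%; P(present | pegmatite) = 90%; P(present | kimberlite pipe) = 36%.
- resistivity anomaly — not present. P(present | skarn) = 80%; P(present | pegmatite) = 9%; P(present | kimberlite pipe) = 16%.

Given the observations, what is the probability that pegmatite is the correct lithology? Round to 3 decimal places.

0.851

Multiply each prior by the joint likelihood of the evidence pattern (using 1 − P(present | H) for each absent observation):
  skarn: 0.31 × 0.16 × (1 − 0.80) = 0.00992
  pegmatite: 0.49 × 0.90 × (1 − 0.09) = 0.40131
  kimberlite pipe: 0.20 × 0.36 × (1 − 0.16) = 0.06048
Normalizing constant Z = 0.00992 + 0.40131 + 0.06048 = 0.47171.
P(pegmatite | evidence) = 0.40131 / 0.47171 ≈ 0.851.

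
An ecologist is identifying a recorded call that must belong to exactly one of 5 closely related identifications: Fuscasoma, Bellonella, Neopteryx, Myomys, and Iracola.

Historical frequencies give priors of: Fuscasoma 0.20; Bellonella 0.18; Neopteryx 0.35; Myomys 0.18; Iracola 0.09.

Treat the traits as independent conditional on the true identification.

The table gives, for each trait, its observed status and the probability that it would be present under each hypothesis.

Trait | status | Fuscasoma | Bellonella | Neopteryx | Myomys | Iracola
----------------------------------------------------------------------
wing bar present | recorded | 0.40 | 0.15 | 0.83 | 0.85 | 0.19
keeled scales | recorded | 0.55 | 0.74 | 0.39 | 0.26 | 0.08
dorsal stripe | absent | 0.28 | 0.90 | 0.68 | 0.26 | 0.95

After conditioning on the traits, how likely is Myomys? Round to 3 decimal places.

0.296

By Bayes' rule with conditional independence, the unnormalized weight for each hypothesis is prior × ∏ likelihoods (using 1 − P(present | H) for each absent trait):
  Fuscasoma: 0.20 × 0.40 × 0.55 × (1 − 0.28) = 0.03168
  Bellonella: 0.18 × 0.15 × 0.74 × (1 − 0.90) = 0.001998
  Neopteryx: 0.35 × 0.83 × 0.39 × (1 − 0.68) = 0.036254
  Myomys: 0.18 × 0.85 × 0.26 × (1 − 0.26) = 0.029437
  Iracola: 0.09 × 0.19 × 0.08 × (1 − 0.95) = 6.84e-05
Marginal likelihood of the evidence = 0.099438.
P(Myomys | evidence) = 0.029437 / 0.099438 ≈ 0.296.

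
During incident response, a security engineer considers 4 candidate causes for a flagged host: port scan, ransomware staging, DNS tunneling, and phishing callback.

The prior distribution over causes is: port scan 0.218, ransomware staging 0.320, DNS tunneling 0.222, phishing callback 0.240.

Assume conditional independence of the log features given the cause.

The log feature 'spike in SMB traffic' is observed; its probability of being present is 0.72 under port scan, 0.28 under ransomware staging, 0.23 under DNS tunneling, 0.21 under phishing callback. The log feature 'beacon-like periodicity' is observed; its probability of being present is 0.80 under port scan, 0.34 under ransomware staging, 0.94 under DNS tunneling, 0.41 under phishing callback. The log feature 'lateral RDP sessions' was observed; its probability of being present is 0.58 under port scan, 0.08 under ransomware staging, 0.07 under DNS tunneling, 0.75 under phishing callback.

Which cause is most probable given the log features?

By Bayes' rule with conditional independence, the unnormalized weight for each hypothesis is prior × ∏ likelihoods:
  port scan: 0.218 × 0.72 × 0.80 × 0.58 = 0.072829
  ransomware staging: 0.320 × 0.28 × 0.34 × 0.08 = 0.0024371
  DNS tunneling: 0.222 × 0.23 × 0.94 × 0.07 = 0.0033597
  phishing callback: 0.240 × 0.21 × 0.41 × 0.75 = 0.015498
Marginal likelihood of the evidence = 0.094124.
P(port scan | evidence) ≈ 0.072829 / 0.094124 ≈ 0.774
P(ransomware staging | evidence) ≈ 0.0024371 / 0.094124 ≈ 0.026
P(DNS tunneling | evidence) ≈ 0.0033597 / 0.094124 ≈ 0.036
P(phishing callback | evidence) ≈ 0.015498 / 0.094124 ≈ 0.165
The largest is 0.774, so port scan is most probable.

port scan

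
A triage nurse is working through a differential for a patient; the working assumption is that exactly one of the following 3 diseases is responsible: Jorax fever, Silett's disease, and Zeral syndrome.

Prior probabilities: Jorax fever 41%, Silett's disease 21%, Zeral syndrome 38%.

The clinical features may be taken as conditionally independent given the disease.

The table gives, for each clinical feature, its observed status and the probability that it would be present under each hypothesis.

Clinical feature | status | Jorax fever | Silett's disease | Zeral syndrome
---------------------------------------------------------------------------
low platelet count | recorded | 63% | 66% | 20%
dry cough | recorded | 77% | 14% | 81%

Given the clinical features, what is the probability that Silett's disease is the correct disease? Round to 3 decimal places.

By Bayes' rule with conditional independence, the unnormalized weight for each hypothesis is prior × ∏ likelihoods:
  Jorax fever: 0.41 × 0.63 × 0.77 = 0.19889
  Silett's disease: 0.21 × 0.66 × 0.14 = 0.019404
  Zeral syndrome: 0.38 × 0.20 × 0.81 = 0.06156
Marginal likelihood of the evidence = 0.27986.
P(Silett's disease | evidence) = 0.019404 / 0.27986 ≈ 0.069.

0.069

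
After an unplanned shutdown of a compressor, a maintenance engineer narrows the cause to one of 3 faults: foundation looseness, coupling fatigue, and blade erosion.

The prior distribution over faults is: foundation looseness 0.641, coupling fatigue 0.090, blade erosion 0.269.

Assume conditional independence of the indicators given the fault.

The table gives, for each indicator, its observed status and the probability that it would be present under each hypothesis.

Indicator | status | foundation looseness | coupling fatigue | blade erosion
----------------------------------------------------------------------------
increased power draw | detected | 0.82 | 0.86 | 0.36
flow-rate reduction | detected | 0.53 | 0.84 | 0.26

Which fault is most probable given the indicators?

foundation looseness

By Bayes' rule with conditional independence, the unnormalized weight for each hypothesis is prior × ∏ likelihoods:
  foundation looseness: 0.641 × 0.82 × 0.53 = 0.27858
  coupling fatigue: 0.090 × 0.86 × 0.84 = 0.065016
  blade erosion: 0.269 × 0.36 × 0.26 = 0.025178
Marginal likelihood of the evidence = 0.36877.
P(foundation looseness | evidence) ≈ 0.27858 / 0.36877 ≈ 0.755
P(coupling fatigue | evidence) ≈ 0.065016 / 0.36877 ≈ 0.176
P(blade erosion | evidence) ≈ 0.025178 / 0.36877 ≈ 0.068
The largest is 0.755, so foundation looseness is most probable.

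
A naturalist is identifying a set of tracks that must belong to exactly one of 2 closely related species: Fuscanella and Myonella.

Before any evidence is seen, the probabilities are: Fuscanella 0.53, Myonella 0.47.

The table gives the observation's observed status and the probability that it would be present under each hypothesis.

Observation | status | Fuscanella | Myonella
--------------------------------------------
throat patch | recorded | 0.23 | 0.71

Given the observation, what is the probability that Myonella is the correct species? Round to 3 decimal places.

0.732

Multiply each prior by the likelihood of the observation:
  Fuscanella: 0.53 × 0.23 = 0.1219
  Myonella: 0.47 × 0.71 = 0.3337
Marginal likelihood of the evidence = 0.4556.
P(Myonella | evidence) = 0.3337 / 0.4556 ≈ 0.732.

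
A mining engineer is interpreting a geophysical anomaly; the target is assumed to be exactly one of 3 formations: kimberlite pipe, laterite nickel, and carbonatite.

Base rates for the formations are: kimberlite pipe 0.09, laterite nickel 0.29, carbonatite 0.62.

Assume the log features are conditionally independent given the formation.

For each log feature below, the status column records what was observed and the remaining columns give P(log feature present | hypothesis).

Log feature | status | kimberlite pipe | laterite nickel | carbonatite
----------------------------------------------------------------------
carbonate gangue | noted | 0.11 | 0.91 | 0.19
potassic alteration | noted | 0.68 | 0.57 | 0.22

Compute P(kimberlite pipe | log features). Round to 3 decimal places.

0.037

By Bayes' rule with conditional independence, the unnormalized weight for each hypothesis is prior × ∏ likelihoods:
  kimberlite pipe: 0.09 × 0.11 × 0.68 = 0.006732
  laterite nickel: 0.29 × 0.91 × 0.57 = 0.15042
  carbonatite: 0.62 × 0.19 × 0.22 = 0.025916
Marginal likelihood of the evidence = 0.18307.
P(kimberlite pipe | evidence) = 0.006732 / 0.18307 ≈ 0.037.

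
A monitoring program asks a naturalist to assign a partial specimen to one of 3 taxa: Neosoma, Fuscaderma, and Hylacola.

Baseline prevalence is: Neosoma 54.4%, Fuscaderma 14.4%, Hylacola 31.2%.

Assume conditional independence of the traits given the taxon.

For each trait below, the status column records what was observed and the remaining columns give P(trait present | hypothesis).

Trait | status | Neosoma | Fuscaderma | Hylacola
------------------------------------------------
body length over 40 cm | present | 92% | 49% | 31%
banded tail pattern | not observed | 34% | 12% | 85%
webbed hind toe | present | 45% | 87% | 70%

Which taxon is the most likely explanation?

Multiply each prior by the joint likelihood of the trait pattern (using 1 − P(present | H) for each absent trait):
  Neosoma: 0.544 × 0.92 × (1 − 0.34) × 0.45 = 0.14864
  Fuscaderma: 0.144 × 0.49 × (1 − 0.12) × 0.87 = 0.054021
  Hylacola: 0.312 × 0.31 × (1 − 0.85) × 0.70 = 0.010156
Marginal likelihood of the evidence = 0.21282.
P(Neosoma | evidence) ≈ 0.14864 / 0.21282 ≈ 0.698
P(Fuscaderma | evidence) ≈ 0.054021 / 0.21282 ≈ 0.254
P(Hylacola | evidence) ≈ 0.010156 / 0.21282 ≈ 0.048
The largest is 0.698, so Neosoma is most probable.

Neosoma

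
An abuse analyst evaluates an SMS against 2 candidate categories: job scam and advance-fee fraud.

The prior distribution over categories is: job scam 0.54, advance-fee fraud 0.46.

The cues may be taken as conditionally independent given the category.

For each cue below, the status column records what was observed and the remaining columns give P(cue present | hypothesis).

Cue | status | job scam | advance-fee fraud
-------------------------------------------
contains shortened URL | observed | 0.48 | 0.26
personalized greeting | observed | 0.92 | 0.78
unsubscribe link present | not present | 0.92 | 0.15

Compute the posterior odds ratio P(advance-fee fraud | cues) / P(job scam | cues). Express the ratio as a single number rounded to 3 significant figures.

The normalizing constant cancels in an odds ratio, so compute prior × likelihood for the two hypotheses only (using 1 − P(present | H) for each absent cue):
  advance-fee fraud: 0.46 × 0.26 × 0.78 × (1 − 0.15) = 0.079295
  job scam: 0.54 × 0.48 × 0.92 × (1 − 0.92) = 0.019077
Posterior odds = 0.079295 / 0.019077 ≈ 4.16.

4.16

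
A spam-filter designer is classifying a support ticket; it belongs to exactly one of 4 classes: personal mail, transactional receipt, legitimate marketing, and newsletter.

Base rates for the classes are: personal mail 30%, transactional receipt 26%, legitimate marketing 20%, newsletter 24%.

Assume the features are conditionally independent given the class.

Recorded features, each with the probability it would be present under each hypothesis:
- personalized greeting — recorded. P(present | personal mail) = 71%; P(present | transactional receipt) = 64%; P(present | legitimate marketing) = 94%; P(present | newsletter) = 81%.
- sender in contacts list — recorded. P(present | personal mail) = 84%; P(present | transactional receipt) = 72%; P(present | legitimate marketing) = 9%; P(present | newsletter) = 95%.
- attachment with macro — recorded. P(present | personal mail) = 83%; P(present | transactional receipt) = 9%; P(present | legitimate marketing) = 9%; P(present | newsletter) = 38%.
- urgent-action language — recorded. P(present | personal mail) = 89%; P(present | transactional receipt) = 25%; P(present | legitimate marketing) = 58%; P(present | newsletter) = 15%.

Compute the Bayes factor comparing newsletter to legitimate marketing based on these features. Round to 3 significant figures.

Joint likelihood of the feature pattern under each hypothesis:
  newsletter: 0.81 × 0.95 × 0.38 × 0.15 = 0.043861
  legitimate marketing: 0.94 × 0.09 × 0.09 × 0.58 = 0.0044161
Bayes factor = 0.043861 / 0.0044161 ≈ 9.93

9.93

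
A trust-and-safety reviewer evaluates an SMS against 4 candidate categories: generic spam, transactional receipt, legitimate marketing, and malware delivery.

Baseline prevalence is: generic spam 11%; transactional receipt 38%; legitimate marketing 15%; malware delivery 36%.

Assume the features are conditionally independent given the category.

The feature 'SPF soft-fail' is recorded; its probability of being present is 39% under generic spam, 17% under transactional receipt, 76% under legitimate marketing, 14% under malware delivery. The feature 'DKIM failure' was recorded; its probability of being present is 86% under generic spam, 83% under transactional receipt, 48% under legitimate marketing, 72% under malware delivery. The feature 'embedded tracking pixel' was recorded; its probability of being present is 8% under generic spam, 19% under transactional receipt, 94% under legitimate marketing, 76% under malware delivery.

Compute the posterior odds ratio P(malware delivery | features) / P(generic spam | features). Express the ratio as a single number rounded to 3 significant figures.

The normalizing constant cancels in an odds ratio, so compute prior × likelihood for the two hypotheses only:
  malware delivery: 0.36 × 0.14 × 0.72 × 0.76 = 0.027579
  generic spam: 0.11 × 0.39 × 0.86 × 0.08 = 0.0029515
Odds(malware delivery : generic spam) = 0.027579 / 0.0029515 ≈ 9.34.

9.34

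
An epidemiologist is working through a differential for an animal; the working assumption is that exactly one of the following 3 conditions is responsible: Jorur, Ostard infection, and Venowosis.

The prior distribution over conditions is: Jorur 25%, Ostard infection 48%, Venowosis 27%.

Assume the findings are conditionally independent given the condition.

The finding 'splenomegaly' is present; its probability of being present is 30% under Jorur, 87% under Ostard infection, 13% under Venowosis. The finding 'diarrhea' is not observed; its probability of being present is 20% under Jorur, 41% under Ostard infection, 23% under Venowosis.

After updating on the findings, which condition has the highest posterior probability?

By Bayes' rule with conditional independence, the unnormalized weight for each hypothesis is prior × ∏ likelihoods (using 1 − P(present | H) for each absent finding):
  Jorur: 0.25 × 0.30 × (1 − 0.20) = 0.06
  Ostard infection: 0.48 × 0.87 × (1 − 0.41) = 0.24638
  Venowosis: 0.27 × 0.13 × (1 − 0.23) = 0.027027
Marginal likelihood of the evidence = 0.33341.
P(Jorur | evidence) ≈ 0.06 / 0.33341 ≈ 0.180
P(Ostard infection | evidence) ≈ 0.24638 / 0.33341 ≈ 0.739
P(Venowosis | evidence) ≈ 0.027027 / 0.33341 ≈ 0.081
The largest is 0.739, so Ostard infection is most probable.

Ostard infection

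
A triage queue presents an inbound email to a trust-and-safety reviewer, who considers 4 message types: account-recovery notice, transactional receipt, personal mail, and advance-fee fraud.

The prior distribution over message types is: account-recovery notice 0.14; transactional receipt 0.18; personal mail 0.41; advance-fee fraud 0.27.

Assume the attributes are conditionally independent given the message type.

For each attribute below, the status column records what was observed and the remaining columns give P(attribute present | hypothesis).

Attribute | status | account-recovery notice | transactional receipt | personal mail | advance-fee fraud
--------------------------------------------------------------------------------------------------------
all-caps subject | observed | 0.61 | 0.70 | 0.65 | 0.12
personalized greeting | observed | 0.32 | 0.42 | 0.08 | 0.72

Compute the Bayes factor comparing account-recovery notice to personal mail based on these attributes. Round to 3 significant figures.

3.75

Joint likelihood of the attribute pattern under each hypothesis:
  account-recovery notice: 0.61 × 0.32 = 0.1952
  personal mail: 0.65 × 0.08 = 0.052
Bayes factor = 0.1952 / 0.052 ≈ 3.75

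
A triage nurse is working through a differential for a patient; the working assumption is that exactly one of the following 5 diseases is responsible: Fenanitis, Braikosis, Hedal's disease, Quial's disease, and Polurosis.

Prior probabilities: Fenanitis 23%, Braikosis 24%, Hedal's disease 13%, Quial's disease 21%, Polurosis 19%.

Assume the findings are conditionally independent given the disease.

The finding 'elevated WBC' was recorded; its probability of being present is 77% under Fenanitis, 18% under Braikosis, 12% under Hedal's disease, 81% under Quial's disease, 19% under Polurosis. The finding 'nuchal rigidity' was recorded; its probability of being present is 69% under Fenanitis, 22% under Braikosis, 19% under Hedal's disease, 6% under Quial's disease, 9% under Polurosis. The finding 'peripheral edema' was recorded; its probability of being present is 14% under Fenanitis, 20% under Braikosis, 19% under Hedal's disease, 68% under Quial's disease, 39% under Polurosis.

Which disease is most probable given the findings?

By Bayes' rule with conditional independence, the unnormalized weight for each hypothesis is prior × ∏ likelihoods:
  Fenanitis: 0.23 × 0.77 × 0.69 × 0.14 = 0.017108
  Braikosis: 0.24 × 0.18 × 0.22 × 0.20 = 0.0019008
  Hedal's disease: 0.13 × 0.12 × 0.19 × 0.19 = 0.00056316
  Quial's disease: 0.21 × 0.81 × 0.06 × 0.68 = 0.0069401
  Polurosis: 0.19 × 0.19 × 0.09 × 0.39 = 0.0012671
Normalizing constant Z = 0.017108 + 0.0019008 + 0.00056316 + 0.0069401 + 0.0012671 = 0.027779.
P(Fenanitis | evidence) ≈ 0.017108 / 0.027779 ≈ 0.616
P(Braikosis | evidence) ≈ 0.0019008 / 0.027779 ≈ 0.068
P(Hedal's disease | evidence) ≈ 0.00056316 / 0.027779 ≈ 0.020
P(Quial's disease | evidence) ≈ 0.0069401 / 0.027779 ≈ 0.250
P(Polurosis | evidence) ≈ 0.0012671 / 0.027779 ≈ 0.046
The largest is 0.616, so Fenanitis is most probable.

Fenanitis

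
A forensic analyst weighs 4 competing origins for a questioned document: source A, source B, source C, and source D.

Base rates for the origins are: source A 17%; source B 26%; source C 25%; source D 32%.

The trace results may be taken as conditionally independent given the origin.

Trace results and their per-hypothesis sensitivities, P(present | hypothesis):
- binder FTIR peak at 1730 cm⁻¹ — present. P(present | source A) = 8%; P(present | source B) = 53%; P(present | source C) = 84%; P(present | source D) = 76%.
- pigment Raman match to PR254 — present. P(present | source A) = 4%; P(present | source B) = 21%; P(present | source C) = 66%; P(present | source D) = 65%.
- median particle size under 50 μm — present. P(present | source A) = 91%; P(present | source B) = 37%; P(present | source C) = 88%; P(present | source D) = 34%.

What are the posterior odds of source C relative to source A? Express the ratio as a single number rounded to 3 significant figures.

246

Unnormalized posterior weight (prior times the trace result likelihoods) for each of the two hypotheses:
  source C: 0.25 × 0.84 × 0.66 × 0.88 = 0.12197
  source A: 0.17 × 0.08 × 0.04 × 0.91 = 0.00049504
Odds(source C : source A) = 0.12197 / 0.00049504 ≈ 246.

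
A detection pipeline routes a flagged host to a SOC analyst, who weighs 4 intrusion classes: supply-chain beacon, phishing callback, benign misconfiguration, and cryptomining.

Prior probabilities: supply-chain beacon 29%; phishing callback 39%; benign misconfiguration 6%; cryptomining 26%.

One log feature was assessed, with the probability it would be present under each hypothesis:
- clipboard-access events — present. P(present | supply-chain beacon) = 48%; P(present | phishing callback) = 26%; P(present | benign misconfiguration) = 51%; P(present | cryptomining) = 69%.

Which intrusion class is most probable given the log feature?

cryptomining

Multiply each prior by the likelihood of the log feature:
  supply-chain beacon: 0.29 × 0.48 = 0.1392
  phishing callback: 0.39 × 0.26 = 0.1014
  benign misconfiguration: 0.06 × 0.51 = 0.0306
  cryptomining: 0.26 × 0.69 = 0.1794
Marginal likelihood of the evidence = 0.4506.
P(supply-chain beacon | evidence) ≈ 0.1392 / 0.4506 ≈ 0.309
P(phishing callback | evidence) ≈ 0.1014 / 0.4506 ≈ 0.225
P(benign misconfiguration | evidence) ≈ 0.0306 / 0.4506 ≈ 0.068
P(cryptomining | evidence) ≈ 0.1794 / 0.4506 ≈ 0.398
The largest is 0.398, so cryptomining is most probable.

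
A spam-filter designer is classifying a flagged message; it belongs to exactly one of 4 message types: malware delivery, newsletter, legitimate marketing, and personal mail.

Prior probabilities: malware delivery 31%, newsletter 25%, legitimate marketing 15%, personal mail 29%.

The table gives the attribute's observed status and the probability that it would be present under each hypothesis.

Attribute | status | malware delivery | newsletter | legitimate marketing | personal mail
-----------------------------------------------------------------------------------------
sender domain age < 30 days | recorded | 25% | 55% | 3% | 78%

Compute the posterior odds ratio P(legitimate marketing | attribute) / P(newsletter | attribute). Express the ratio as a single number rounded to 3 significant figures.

0.0327

Unnormalized posterior weight (prior times the attribute likelihood) for each of the two hypotheses:
  legitimate marketing: 0.15 × 0.03 = 0.0045
  newsletter: 0.25 × 0.55 = 0.1375
Odds(legitimate marketing : newsletter) = 0.0045 / 0.1375 ≈ 0.0327.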